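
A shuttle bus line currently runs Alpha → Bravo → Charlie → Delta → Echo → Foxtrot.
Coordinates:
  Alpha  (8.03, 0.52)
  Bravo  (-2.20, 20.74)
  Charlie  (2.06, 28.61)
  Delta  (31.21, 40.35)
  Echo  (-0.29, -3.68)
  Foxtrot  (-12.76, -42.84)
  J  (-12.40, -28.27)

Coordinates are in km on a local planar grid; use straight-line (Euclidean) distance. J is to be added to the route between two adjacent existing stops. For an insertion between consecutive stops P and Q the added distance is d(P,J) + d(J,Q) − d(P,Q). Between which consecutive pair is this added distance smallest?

between Echo and Foxtrot

Added distance for inserting J between each consecutive pair:
Alpha–Bravo: 62.7 km
Bravo–Charlie: 99.8 km
Charlie–Delta: 108.6 km
Delta–Echo: 54.6 km
Echo–Foxtrot: 0.9 km
Smallest added distance is 0.9 km, inserting between Echo and Foxtrot.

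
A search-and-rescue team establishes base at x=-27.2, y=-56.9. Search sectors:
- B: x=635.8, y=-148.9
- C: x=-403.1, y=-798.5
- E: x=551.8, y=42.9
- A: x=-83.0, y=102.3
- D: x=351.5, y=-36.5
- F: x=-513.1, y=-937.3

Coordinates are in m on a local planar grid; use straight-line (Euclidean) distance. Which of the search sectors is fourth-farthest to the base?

E

Distances from the base (x=-27.2, y=-56.9):
F: 1005.6 m
C: 831.4 m
B: 669.4 m
E: 587.5 m
D: 379.2 m
A: 168.7 m
The fourth-farthest is E at 587.5 m.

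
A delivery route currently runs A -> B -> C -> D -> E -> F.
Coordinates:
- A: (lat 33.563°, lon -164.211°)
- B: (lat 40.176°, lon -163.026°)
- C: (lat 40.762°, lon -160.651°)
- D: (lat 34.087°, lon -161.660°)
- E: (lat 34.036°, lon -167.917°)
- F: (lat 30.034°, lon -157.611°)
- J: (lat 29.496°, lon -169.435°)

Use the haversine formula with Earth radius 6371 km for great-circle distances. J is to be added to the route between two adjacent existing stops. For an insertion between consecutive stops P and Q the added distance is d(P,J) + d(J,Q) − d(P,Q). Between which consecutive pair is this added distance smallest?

Added distance for inserting J between each consecutive pair:
A–B: 1250.4 km
B–C: 2595.5 km
C–D: 1630.6 km
D–E: 842.8 km
E–F: 599.4 km
Smallest added distance is 599.4 km, inserting between E and F.

between E and F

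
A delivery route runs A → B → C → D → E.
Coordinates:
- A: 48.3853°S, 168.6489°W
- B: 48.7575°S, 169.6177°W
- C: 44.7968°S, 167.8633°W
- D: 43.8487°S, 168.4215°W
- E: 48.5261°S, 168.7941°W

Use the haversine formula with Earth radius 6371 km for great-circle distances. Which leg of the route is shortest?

Leg distances:
A→B: 82.4 km
B→C: 460.2 km
C→D: 114.4 km
D→E: 520.9 km
The shortest leg is A–B at 82.4 km.

A–B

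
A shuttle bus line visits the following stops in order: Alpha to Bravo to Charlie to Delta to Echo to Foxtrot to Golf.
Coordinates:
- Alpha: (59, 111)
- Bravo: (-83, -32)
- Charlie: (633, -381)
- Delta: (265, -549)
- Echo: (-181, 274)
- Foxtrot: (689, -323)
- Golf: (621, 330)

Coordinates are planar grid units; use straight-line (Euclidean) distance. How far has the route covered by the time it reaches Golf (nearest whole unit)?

4050

Leg distances:
Alpha→Bravo: 201.5  (cumulative 201.5)
Bravo→Charlie: 796.5  (cumulative 998.1)
Charlie→Delta: 404.5  (cumulative 1402.6)
Delta→Echo: 936.1  (cumulative 2338.7)
Echo→Foxtrot: 1055.1  (cumulative 3393.8)
Foxtrot→Golf: 656.5  (cumulative 4050.3)
Cumulative distance at Golf ≈ 4050.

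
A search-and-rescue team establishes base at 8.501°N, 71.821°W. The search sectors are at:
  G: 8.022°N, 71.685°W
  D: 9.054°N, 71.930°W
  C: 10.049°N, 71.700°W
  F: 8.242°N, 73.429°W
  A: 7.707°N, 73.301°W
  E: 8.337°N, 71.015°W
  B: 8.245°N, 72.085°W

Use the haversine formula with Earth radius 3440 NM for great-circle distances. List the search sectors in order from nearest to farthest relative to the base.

B, G, D, E, C, F, A

Distances from the base:
B 8.245°N, 72.085°W: 22.0 NM
G 8.022°N, 71.685°W: 29.9 NM
D 9.054°N, 71.930°W: 33.8 NM
E 8.337°N, 71.015°W: 48.9 NM
C 10.049°N, 71.700°W: 93.2 NM
F 8.242°N, 73.429°W: 96.8 NM
A 7.707°N, 73.301°W: 100.1 NM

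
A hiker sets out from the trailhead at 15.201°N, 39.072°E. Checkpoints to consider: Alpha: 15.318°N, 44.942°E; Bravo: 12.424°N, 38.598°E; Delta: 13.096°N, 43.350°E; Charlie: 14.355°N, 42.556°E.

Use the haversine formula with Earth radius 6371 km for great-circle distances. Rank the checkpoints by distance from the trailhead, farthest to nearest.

Distances from the trailhead:
Alpha 15.318°N, 44.942°E: 629.8 km
Delta 13.096°N, 43.350°E: 517.2 km
Charlie 14.355°N, 42.556°E: 386.2 km
Bravo 12.424°N, 38.598°E: 313.0 km

Alpha, Delta, Charlie, Bravo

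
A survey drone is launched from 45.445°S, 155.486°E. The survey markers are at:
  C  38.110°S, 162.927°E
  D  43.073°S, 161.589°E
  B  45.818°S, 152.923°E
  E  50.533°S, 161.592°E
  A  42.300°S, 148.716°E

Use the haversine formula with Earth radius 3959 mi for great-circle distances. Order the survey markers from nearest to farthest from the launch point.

B, D, A, E, C

Distance from the launch point at 45.445°S, 155.486°E to each:
B 45.818°S, 152.923°E: 126.5 mi
D 43.073°S, 161.589°E: 343.5 mi
A 42.300°S, 148.716°E: 401.0 mi
E 50.533°S, 161.592°E: 450.6 mi
C 38.110°S, 162.927°E: 634.9 mi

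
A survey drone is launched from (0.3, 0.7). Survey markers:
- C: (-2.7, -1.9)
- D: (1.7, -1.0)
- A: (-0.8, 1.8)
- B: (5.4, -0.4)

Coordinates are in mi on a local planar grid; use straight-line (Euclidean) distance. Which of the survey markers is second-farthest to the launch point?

Distance to each, sorted:
B: 5.2 mi
C: 4.0 mi
D: 2.2 mi
A: 1.6 mi
The second-farthest is C at 4.0 mi.

C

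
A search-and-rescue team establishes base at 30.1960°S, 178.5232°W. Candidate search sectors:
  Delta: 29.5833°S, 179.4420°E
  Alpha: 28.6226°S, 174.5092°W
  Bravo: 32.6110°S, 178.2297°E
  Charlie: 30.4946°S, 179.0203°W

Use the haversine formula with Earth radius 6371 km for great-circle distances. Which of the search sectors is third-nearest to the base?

Bravo

Distances from the base (30.1960°S, 178.5232°W):
Charlie: 58.1 km
Delta: 207.7 km
Bravo: 408.7 km
Alpha: 426.3 km
The third-nearest is Bravo at 408.7 km.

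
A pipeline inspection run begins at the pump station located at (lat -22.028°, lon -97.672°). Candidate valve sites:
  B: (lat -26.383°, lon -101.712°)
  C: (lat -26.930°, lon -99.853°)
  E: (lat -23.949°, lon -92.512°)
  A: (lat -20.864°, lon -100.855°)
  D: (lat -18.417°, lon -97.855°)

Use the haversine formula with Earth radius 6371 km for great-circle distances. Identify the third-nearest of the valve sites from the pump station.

E

Distance to each, sorted:
A: 353.9 km
D: 402.0 km
E: 569.7 km
C: 588.0 km
B: 634.2 km
The third-nearest is E at 569.7 km.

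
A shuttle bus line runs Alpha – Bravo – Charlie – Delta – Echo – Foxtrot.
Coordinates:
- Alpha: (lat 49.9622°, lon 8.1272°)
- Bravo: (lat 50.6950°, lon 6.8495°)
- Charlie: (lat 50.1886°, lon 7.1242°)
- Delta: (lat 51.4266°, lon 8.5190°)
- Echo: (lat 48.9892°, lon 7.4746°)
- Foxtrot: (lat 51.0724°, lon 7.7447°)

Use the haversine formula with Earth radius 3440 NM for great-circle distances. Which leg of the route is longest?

Leg distances:
Alpha→Bravo: 65.8 NM
Bravo→Charlie: 32.2 NM
Charlie→Delta: 91.2 NM
Delta→Echo: 151.7 NM
Echo→Foxtrot: 125.5 NM
The longest leg is Delta–Echo at 151.7 NM.

Delta–Echo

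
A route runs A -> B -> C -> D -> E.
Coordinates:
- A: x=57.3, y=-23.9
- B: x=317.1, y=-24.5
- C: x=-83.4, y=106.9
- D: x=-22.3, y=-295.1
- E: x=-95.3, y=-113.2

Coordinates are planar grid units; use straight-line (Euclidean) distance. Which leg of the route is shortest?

D–E

Leg distances:
A→B: 259.8
B→C: 421.5
C→D: 406.6
D→E: 196.0
The shortest leg is D–E at 196.0.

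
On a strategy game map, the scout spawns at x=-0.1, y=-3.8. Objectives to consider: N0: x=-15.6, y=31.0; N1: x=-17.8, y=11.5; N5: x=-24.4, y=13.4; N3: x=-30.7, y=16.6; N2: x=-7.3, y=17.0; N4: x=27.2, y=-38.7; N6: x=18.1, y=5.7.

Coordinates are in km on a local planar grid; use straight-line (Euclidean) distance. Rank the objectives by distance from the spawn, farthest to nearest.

Computing each straight-line distance from x=-0.1, y=-3.8:
N4 x=27.2, y=-38.7: 44.3 km
N0 x=-15.6, y=31.0: 38.1 km
N3 x=-30.7, y=16.6: 36.8 km
N5 x=-24.4, y=13.4: 29.8 km
N1 x=-17.8, y=11.5: 23.4 km
N2 x=-7.3, y=17.0: 22.0 km
N6 x=18.1, y=5.7: 20.5 km

N4, N0, N3, N5, N1, N2, N6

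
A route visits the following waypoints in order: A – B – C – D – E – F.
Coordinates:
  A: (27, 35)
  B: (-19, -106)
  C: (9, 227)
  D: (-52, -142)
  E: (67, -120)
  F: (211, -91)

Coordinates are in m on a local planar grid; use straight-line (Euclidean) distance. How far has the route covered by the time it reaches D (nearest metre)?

856 m

Leg distances:
A→B: 148.3 m  (cumulative 148.3 m)
B→C: 334.2 m  (cumulative 482.5 m)
C→D: 374.0 m  (cumulative 856.5 m)
Cumulative distance at D ≈ 856 m.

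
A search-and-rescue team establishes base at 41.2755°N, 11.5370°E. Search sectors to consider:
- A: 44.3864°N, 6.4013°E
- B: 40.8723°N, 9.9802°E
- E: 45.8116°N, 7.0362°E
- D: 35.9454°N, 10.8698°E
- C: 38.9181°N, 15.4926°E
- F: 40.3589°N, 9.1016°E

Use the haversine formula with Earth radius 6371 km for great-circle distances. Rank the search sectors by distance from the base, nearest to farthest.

Distance from the base at 41.2755°N, 11.5370°E to each:
B 40.8723°N, 9.9802°E: 138.0 km
F 40.3589°N, 9.1016°E: 228.9 km
C 38.9181°N, 15.4926°E: 426.4 km
A 44.3864°N, 6.4013°E: 543.0 km
D 35.9454°N, 10.8698°E: 595.5 km
E 45.8116°N, 7.0362°E: 621.1 km

B, F, C, A, D, E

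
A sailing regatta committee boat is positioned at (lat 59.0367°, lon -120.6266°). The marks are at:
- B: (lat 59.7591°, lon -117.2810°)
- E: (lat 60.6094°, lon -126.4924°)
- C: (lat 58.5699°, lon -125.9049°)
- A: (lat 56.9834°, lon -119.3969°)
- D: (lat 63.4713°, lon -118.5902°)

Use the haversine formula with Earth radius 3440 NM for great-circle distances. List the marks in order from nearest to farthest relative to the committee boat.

Distance from the committee boat at (lat 59.0367°, lon -120.6266°) to each:
B (lat 59.7591°, lon -117.2810°): 111.1 NM
A (lat 56.9834°, lon -119.3969°): 129.3 NM
C (lat 58.5699°, lon -125.9049°): 166.5 NM
E (lat 60.6094°, lon -126.4924°): 200.5 NM
D (lat 63.4713°, lon -118.5902°): 272.6 NM

B, A, C, E, D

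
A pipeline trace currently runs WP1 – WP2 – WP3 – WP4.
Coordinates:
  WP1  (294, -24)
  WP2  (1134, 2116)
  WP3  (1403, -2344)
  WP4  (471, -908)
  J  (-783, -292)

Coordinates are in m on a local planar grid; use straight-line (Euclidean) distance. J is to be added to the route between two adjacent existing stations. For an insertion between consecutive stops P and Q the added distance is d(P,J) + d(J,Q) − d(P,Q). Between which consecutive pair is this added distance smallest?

Added distance for inserting J between each consecutive pair:
WP1–WP2: 1888.8 m
WP2–WP3: 1608.0 m
WP3–WP4: 2683.4 m
Smallest added distance is 1608.0 m, inserting between WP2 and WP3.

between WP2 and WP3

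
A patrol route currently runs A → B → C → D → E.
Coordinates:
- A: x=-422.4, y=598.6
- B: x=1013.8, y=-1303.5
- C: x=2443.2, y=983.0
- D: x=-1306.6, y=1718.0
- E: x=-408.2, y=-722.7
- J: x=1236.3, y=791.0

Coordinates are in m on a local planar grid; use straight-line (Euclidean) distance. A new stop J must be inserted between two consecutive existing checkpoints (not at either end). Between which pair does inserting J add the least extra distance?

between C and D

Added distance for inserting J between each consecutive pair:
A–B: 1392.7 m
B–C: 631.8 m
C–D: 107.5 m
D–E: 2340.9 m
Smallest added distance is 107.5 m, inserting between C and D.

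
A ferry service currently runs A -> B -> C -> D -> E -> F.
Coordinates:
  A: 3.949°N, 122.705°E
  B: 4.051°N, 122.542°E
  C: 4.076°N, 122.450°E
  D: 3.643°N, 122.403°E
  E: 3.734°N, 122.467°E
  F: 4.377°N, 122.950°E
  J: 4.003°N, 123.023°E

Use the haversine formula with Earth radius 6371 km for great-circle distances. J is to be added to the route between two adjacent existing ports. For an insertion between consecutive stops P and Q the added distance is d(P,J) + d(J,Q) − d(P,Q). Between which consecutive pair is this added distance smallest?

Added distance for inserting J between each consecutive pair:
A–B: 68.1 km
B–C: 107.1 km
C–D: 95.2 km
D–E: 135.8 km
E–F: 21.6 km
Smallest added distance is 21.6 km, inserting between E and F.

between E and F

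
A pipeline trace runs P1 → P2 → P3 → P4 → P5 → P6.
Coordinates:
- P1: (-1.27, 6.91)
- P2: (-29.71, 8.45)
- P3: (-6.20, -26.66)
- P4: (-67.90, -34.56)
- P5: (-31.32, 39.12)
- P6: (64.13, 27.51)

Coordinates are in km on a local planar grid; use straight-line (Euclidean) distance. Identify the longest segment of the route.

Leg distances:
P1→P2: 28.5 km
P2→P3: 42.3 km
P3→P4: 62.2 km
P4→P5: 82.3 km
P5→P6: 96.2 km
The longest leg is P5–P6 at 96.2 km.

P5–P6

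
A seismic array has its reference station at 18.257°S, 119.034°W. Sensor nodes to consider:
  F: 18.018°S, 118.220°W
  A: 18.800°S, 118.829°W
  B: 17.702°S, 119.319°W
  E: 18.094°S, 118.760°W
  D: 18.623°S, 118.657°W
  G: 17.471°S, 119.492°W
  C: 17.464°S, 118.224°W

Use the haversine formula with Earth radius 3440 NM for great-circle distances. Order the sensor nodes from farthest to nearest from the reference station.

Distances from the reference station:
C 17.464°S, 118.224°W: 66.4 NM
G 17.471°S, 119.492°W: 54.0 NM
F 18.018°S, 118.220°W: 48.6 NM
B 17.702°S, 119.319°W: 37.1 NM
A 18.800°S, 118.829°W: 34.6 NM
D 18.623°S, 118.657°W: 30.7 NM
E 18.094°S, 118.760°W: 18.4 NM

C, G, F, B, A, D, E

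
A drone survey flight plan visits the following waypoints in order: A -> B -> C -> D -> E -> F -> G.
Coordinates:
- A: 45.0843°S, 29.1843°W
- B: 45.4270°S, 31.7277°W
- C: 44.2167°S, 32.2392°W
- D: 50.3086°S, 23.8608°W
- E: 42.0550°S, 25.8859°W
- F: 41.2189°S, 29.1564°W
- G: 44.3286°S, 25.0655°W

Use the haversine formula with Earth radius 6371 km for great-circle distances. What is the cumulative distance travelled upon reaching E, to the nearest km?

2199 km

Leg distances:
A→B: 202.7 km  (cumulative 202.7 km)
B→C: 140.5 km  (cumulative 343.2 km)
C→D: 925.5 km  (cumulative 1268.7 km)
D→E: 930.8 km  (cumulative 2199.5 km)
Cumulative distance at E ≈ 2199 km.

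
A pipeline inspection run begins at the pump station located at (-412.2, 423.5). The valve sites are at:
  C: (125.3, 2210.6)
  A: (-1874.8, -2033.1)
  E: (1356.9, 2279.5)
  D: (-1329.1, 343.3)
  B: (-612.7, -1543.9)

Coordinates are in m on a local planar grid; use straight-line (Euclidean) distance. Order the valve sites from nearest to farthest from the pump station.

Distances from the pump station:
D (-1329.1, 343.3): 920.4 m
C (125.3, 2210.6): 1866.2 m
B (-612.7, -1543.9): 1977.6 m
E (1356.9, 2279.5): 2564.1 m
A (-1874.8, -2033.1): 2859.0 m

D, C, B, E, A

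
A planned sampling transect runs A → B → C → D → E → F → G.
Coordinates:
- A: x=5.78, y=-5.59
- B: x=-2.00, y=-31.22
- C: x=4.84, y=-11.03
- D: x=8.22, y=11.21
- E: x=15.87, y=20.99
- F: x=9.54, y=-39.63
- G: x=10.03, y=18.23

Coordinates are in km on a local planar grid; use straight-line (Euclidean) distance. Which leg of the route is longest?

Leg distances:
A→B: 26.8 km
B→C: 21.3 km
C→D: 22.5 km
D→E: 12.4 km
E→F: 60.9 km
F→G: 57.9 km
The longest leg is E–F at 60.9 km.

E–F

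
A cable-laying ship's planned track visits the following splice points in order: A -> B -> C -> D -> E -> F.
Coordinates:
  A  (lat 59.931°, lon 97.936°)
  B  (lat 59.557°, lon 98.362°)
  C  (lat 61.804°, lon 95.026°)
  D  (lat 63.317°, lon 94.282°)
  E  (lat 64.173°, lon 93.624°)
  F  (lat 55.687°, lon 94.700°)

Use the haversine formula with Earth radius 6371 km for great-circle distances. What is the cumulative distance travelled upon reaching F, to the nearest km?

Leg distances:
A→B: 47.9 km  (cumulative 47.9 km)
B→C: 308.8 km  (cumulative 356.8 km)
C→D: 172.5 km  (cumulative 529.3 km)
D→E: 100.5 km  (cumulative 629.8 km)
E→F: 945.5 km  (cumulative 1575.3 km)
Cumulative distance at F ≈ 1575 km.

1575 km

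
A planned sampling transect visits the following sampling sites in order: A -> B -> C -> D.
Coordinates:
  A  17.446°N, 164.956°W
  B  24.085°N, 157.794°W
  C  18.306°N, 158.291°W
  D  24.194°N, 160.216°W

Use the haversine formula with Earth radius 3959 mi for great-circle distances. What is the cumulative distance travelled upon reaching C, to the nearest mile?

Leg distances:
A→B: 651.3 mi  (cumulative 651.3 mi)
B→C: 400.6 mi  (cumulative 1051.9 mi)
Cumulative distance at C ≈ 1052 mi.

1052 mi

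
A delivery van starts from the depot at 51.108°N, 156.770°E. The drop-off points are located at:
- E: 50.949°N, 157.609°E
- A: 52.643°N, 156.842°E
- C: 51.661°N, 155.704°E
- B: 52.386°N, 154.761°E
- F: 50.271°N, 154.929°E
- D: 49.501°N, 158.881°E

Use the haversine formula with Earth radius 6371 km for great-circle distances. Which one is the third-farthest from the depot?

Distances from the depot (51.108°N, 156.770°E):
D: 233.2 km
B: 198.3 km
A: 170.8 km
F: 159.6 km
C: 96.2 km
E: 61.3 km
The third-farthest is A at 170.8 km.

A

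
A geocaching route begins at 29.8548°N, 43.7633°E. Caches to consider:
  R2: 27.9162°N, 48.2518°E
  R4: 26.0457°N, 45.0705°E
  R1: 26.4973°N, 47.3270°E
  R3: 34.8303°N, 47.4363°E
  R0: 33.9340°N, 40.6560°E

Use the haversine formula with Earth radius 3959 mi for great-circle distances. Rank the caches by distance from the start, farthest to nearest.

Computing each great-circle distance from 29.8548°N, 43.7633°E:
R3 34.8303°N, 47.4363°E: 405.1 mi
R0 33.9340°N, 40.6560°E: 335.6 mi
R1 26.4973°N, 47.3270°E: 317.7 mi
R2 27.9162°N, 48.2518°E: 302.8 mi
R4 26.0457°N, 45.0705°E: 275.0 mi

R3, R0, R1, R2, R4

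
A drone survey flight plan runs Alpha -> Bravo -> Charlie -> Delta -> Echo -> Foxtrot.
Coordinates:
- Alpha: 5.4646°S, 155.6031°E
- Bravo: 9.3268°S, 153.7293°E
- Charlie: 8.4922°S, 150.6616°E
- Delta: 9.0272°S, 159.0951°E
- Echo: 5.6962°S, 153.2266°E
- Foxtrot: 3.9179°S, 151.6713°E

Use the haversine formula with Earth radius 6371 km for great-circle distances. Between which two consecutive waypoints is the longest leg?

Charlie–Delta

Leg distances:
Alpha→Bravo: 476.6 km
Bravo→Charlie: 349.5 km
Charlie→Delta: 928.7 km
Delta→Echo: 745.6 km
Echo→Foxtrot: 262.3 km
The longest leg is Charlie–Delta at 928.7 km.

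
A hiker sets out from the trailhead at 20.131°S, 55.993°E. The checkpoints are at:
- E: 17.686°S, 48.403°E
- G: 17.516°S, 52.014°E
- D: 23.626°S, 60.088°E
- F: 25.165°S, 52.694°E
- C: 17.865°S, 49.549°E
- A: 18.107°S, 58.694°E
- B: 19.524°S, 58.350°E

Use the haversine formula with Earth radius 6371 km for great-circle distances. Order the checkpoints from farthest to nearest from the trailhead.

E, C, F, D, G, A, B

Distance from the trailhead at 20.131°S, 55.993°E to each:
E 17.686°S, 48.403°E: 843.3 km
C 17.865°S, 49.549°E: 722.8 km
F 25.165°S, 52.694°E: 654.1 km
D 23.626°S, 60.088°E: 574.0 km
G 17.516°S, 52.014°E: 509.8 km
A 18.107°S, 58.694°E: 362.2 km
B 19.524°S, 58.350°E: 255.6 km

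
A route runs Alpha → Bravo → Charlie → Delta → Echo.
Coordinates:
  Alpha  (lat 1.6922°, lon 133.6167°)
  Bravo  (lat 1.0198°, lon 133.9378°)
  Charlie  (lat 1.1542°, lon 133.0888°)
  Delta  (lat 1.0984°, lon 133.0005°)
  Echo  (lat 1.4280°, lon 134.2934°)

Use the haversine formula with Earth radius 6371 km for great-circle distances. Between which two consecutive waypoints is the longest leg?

Leg distances:
Alpha→Bravo: 82.9 km
Bravo→Charlie: 95.6 km
Charlie→Delta: 11.6 km
Delta→Echo: 148.3 km
The longest leg is Delta–Echo at 148.3 km.

Delta–Echo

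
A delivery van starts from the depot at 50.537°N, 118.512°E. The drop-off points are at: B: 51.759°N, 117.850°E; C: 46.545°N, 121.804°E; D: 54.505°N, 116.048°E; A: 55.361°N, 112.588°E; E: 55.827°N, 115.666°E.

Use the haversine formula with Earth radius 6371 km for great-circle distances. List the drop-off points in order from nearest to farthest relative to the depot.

B, D, C, E, A

Distances from the depot:
B 51.759°N, 117.850°E: 143.5 km
D 54.505°N, 116.048°E: 471.6 km
C 46.545°N, 121.804°E: 505.6 km
E 55.827°N, 115.666°E: 617.9 km
A 55.361°N, 112.588°E: 666.8 km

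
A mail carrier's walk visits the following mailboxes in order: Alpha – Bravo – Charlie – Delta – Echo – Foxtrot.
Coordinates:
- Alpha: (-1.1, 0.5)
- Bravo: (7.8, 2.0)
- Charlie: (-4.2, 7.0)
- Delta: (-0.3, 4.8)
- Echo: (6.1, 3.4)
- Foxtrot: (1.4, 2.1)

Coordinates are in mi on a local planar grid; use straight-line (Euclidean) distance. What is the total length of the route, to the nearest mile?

38 mi

Leg distances:
Alpha→Bravo: 9.0 mi  (cumulative 9.0 mi)
Bravo→Charlie: 13.0 mi  (cumulative 22.0 mi)
Charlie→Delta: 4.5 mi  (cumulative 26.5 mi)
Delta→Echo: 6.6 mi  (cumulative 33.1 mi)
Echo→Foxtrot: 4.9 mi  (cumulative 37.9 mi)
Total route length ≈ 38 mi.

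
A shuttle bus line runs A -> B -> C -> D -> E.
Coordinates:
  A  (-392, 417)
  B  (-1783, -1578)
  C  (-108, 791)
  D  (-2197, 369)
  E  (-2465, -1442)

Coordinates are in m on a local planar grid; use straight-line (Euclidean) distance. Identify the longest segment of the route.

B–C

Leg distances:
A→B: 2432.1 m
B→C: 2901.3 m
C→D: 2131.2 m
D→E: 1830.7 m
The longest leg is B–C at 2901.3 m.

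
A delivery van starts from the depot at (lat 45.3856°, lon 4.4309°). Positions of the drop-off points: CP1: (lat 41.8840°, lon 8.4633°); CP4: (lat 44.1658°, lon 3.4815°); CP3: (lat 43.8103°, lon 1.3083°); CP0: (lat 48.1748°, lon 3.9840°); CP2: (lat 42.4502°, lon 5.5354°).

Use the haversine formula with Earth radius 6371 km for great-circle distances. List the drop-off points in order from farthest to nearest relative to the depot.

CP1, CP2, CP0, CP3, CP4

Computing each great-circle distance from (lat 45.3856°, lon 4.4309°):
CP1 (lat 41.8840°, lon 8.4633°): 506.7 km
CP2 (lat 42.4502°, lon 5.5354°): 338.2 km
CP0 (lat 48.1748°, lon 3.9840°): 312.0 km
CP3 (lat 43.8103°, lon 1.3083°): 303.0 km
CP4 (lat 44.1658°, lon 3.4815°): 155.0 km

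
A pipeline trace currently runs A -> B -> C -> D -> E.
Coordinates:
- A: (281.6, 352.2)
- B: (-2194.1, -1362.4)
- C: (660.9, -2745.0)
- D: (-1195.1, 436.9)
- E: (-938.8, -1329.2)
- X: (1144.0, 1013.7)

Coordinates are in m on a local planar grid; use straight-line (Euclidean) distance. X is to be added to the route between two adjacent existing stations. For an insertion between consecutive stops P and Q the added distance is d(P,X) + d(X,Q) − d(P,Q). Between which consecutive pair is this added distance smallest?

between A and B

Added distance for inserting X between each consecutive pair:
A–B: 2172.8 m
B–C: 4714.9 m
C–D: 2515.1 m
D–E: 3759.4 m
Smallest added distance is 2172.8 m, inserting between A and B.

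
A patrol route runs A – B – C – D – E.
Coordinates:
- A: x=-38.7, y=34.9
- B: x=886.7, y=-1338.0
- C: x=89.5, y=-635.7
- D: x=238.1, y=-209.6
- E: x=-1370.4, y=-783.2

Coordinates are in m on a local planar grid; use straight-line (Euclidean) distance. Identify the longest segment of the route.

D–E

Leg distances:
A→B: 1655.7 m
B→C: 1062.4 m
C→D: 451.3 m
D→E: 1707.7 m
The longest leg is D–E at 1707.7 m.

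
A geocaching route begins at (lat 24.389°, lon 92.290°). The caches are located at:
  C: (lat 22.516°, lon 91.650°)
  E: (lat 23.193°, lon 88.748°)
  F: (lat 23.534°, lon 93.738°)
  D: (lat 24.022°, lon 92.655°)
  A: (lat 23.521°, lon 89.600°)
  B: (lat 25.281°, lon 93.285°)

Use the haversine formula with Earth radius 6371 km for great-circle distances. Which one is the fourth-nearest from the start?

C

Distances from the start ((lat 24.389°, lon 92.290°)):
D: 55.1 km
B: 141.1 km
F: 175.2 km
C: 218.3 km
A: 289.9 km
E: 384.1 km
The fourth-nearest is C at 218.3 km.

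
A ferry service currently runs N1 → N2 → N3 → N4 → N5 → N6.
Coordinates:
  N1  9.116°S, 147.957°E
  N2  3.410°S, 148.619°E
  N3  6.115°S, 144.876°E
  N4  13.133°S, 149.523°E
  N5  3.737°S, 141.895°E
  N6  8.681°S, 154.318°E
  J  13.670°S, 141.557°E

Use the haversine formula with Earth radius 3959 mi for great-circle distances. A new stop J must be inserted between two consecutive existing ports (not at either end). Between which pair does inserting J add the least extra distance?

between N4 and N5

Added distance for inserting J between each consecutive pair:
N1–N2: 995.9 mi
N2–N3: 1107.6 mi
N3–N4: 526.5 mi
N4–N5: 391.2 mi
N5–N6: 698.7 mi
Smallest added distance is 391.2 mi, inserting between N4 and N5.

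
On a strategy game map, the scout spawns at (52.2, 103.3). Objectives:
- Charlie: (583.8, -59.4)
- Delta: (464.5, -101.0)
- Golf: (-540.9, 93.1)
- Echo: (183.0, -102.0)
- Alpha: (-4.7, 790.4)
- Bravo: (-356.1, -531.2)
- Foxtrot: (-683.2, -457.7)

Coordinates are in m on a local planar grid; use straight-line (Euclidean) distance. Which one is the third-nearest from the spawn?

Distance to each, sorted:
Echo: 243.4 m
Delta: 460.1 m
Charlie: 555.9 m
Golf: 593.2 m
Alpha: 689.5 m
Bravo: 754.5 m
Foxtrot: 925.0 m
The third-nearest is Charlie at 555.9 m.

Charlie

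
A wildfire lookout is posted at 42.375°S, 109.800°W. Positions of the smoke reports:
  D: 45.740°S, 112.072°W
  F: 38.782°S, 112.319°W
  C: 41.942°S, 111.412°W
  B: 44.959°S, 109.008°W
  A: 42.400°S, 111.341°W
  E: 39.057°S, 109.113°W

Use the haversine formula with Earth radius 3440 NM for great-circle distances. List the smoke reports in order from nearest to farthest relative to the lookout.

A, C, B, E, D, F

Distances from the lookout:
A 42.400°S, 111.341°W: 68.4 NM
C 41.942°S, 111.412°W: 76.3 NM
B 44.959°S, 109.008°W: 158.9 NM
E 39.057°S, 109.113°W: 201.6 NM
D 45.740°S, 112.072°W: 224.5 NM
F 38.782°S, 112.319°W: 244.4 NM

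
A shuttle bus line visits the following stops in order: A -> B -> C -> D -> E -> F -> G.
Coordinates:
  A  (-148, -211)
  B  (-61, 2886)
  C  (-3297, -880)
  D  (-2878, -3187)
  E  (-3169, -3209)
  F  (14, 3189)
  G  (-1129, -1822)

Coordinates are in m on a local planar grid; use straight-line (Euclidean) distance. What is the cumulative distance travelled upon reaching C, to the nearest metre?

8064 m

Leg distances:
A→B: 3098.2 m  (cumulative 3098.2 m)
B→C: 4965.3 m  (cumulative 8063.5 m)
Cumulative distance at C ≈ 8064 m.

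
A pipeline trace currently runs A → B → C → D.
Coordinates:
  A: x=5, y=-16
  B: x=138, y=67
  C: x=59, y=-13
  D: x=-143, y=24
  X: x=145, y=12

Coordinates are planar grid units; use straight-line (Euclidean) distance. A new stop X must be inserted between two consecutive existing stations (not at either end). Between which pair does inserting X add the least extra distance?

between B and C

Added distance for inserting X between each consecutive pair:
A–B: 41.4
B–C: 32.6
C–D: 172.4
Smallest added distance is 32.6, inserting between B and C.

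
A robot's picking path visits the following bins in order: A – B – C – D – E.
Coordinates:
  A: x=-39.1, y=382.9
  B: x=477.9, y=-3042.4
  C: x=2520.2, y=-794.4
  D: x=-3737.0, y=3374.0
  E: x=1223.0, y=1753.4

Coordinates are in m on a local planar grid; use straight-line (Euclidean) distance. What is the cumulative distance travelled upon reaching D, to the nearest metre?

Leg distances:
A→B: 3464.1 m  (cumulative 3464.1 m)
B→C: 3037.2 m  (cumulative 6501.3 m)
C→D: 7518.5 m  (cumulative 14019.8 m)
Cumulative distance at D ≈ 14020 m.

14020 m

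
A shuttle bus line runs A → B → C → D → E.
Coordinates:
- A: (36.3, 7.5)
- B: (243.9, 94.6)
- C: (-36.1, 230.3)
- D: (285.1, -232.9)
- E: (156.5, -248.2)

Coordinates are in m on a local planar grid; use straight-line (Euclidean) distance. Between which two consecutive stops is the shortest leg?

D–E

Leg distances:
A→B: 225.1 m
B→C: 311.2 m
C→D: 563.7 m
D→E: 129.5 m
The shortest leg is D–E at 129.5 m.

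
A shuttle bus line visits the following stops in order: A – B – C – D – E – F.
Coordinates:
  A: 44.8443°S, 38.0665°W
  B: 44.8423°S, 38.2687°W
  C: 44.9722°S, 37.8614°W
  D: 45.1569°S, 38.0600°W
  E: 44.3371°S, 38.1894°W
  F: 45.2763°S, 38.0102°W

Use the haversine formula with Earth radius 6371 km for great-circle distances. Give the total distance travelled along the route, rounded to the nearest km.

274 km

Leg distances:
A→B: 15.9 km  (cumulative 15.9 km)
B→C: 35.2 km  (cumulative 51.1 km)
C→D: 25.8 km  (cumulative 76.9 km)
D→E: 91.7 km  (cumulative 168.6 km)
E→F: 105.4 km  (cumulative 274.0 km)
Total route length ≈ 274 km.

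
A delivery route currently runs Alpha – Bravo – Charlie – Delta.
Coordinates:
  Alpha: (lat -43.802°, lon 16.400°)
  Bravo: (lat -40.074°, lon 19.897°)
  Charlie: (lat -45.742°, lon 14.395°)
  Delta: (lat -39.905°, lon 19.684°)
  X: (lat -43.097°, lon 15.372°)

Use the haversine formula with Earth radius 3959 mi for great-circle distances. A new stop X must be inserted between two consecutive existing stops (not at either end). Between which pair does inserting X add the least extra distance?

between Charlie and Delta

Added distance for inserting X between each consecutive pair:
Alpha–Bravo: 70.4 mi
Bravo–Charlie: 22.2 mi
Charlie–Delta: 18.7 mi
Smallest added distance is 18.7 mi, inserting between Charlie and Delta.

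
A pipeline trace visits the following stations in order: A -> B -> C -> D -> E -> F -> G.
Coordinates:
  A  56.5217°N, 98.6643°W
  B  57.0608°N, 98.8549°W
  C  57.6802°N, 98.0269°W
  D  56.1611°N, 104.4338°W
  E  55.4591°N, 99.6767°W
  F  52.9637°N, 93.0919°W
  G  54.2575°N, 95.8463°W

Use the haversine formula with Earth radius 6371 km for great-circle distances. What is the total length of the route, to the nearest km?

Leg distances:
A→B: 61.1 km  (cumulative 61.1 km)
B→C: 84.9 km  (cumulative 146.0 km)
C→D: 423.7 km  (cumulative 569.7 km)
D→E: 307.3 km  (cumulative 876.9 km)
E→F: 509.9 km  (cumulative 1386.8 km)
F→G: 231.7 km  (cumulative 1618.6 km)
Total route length ≈ 1619 km.

1619 km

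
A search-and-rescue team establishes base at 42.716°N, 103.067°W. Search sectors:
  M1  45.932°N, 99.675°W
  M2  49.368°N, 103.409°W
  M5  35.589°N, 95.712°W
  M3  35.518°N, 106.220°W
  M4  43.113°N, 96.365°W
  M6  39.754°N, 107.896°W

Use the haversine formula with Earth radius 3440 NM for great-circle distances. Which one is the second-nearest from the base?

Distance to each, sorted:
M1: 241.8 NM
M6: 281.3 NM
M4: 295.6 NM
M2: 399.6 NM
M3: 456.3 NM
M5: 547.6 NM
The second-nearest is M6 at 281.3 NM.

M6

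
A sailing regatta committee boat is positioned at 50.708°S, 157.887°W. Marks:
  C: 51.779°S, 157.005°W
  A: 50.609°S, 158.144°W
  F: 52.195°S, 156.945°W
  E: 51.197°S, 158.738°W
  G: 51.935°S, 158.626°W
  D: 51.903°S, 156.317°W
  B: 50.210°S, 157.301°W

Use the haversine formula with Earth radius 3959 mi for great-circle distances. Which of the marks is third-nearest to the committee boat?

E

Distance to each, sorted:
A: 13.2 mi
B: 43.0 mi
E: 50.1 mi
C: 83.3 mi
G: 90.6 mi
D: 106.8 mi
F: 110.5 mi
The third-nearest is E at 50.1 mi.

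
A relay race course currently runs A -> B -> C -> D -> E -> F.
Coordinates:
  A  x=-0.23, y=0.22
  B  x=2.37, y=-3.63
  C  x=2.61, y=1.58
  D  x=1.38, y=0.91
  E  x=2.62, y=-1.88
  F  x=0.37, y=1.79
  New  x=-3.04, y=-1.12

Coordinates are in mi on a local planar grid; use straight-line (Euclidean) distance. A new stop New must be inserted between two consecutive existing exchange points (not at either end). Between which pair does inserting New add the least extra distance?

between A and B

Added distance for inserting New between each consecutive pair:
A–B: 4.4 mi
B–C: 7.0 mi
C–D: 9.7 mi
D–E: 7.5 mi
E–F: 5.9 mi
Smallest added distance is 4.4 mi, inserting between A and B.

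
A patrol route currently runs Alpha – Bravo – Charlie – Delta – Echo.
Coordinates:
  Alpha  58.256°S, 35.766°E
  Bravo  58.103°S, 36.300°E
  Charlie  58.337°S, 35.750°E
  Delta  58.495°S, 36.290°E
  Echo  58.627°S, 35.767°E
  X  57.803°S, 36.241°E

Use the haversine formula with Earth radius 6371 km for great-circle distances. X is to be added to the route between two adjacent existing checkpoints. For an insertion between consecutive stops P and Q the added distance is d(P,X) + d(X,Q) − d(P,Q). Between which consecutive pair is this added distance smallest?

between Alpha and Bravo

Added distance for inserting X between each consecutive pair:
Alpha–Bravo: 55.5 km
Bravo–Charlie: 58.2 km
Charlie–Delta: 107.0 km
Delta–Echo: 139.0 km
Smallest added distance is 55.5 km, inserting between Alpha and Bravo.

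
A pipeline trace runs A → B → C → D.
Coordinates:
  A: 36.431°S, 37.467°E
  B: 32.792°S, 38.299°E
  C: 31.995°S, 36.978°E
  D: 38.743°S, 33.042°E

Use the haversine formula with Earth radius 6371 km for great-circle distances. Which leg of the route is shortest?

Leg distances:
A→B: 411.7 km
B→C: 152.4 km
C→D: 830.7 km
The shortest leg is B–C at 152.4 km.

B–C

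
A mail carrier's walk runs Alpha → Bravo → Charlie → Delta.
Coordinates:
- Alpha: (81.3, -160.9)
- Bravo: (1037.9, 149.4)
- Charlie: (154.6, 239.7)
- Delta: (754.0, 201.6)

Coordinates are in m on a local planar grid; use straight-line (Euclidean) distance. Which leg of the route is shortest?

Leg distances:
Alpha→Bravo: 1005.7 m
Bravo→Charlie: 887.9 m
Charlie→Delta: 600.6 m
The shortest leg is Charlie–Delta at 600.6 m.

Charlie–Delta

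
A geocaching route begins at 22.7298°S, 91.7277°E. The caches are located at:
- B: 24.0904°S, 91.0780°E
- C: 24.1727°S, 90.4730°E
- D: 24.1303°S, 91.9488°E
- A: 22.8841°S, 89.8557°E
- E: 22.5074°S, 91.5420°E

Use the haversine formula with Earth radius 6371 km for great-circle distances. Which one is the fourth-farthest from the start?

Distances from the start (22.7298°S, 91.7277°E):
C: 205.2 km
A: 192.6 km
B: 165.2 km
D: 157.4 km
E: 31.2 km
The fourth-farthest is D at 157.4 km.

D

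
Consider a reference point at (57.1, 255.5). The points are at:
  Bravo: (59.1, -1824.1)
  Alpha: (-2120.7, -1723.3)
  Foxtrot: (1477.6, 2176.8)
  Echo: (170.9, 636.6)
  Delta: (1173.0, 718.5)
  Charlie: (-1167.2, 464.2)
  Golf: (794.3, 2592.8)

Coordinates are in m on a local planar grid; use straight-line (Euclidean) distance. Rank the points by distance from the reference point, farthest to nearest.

Distance from the reference point at (57.1, 255.5) to each:
Alpha (-2120.7, -1723.3): 2942.5 m
Golf (794.3, 2592.8): 2450.8 m
Foxtrot (1477.6, 2176.8): 2389.4 m
Bravo (59.1, -1824.1): 2079.6 m
Charlie (-1167.2, 464.2): 1242.0 m
Delta (1173.0, 718.5): 1208.1 m
Echo (170.9, 636.6): 397.7 m

Alpha, Golf, Foxtrot, Bravo, Charlie, Delta, Echo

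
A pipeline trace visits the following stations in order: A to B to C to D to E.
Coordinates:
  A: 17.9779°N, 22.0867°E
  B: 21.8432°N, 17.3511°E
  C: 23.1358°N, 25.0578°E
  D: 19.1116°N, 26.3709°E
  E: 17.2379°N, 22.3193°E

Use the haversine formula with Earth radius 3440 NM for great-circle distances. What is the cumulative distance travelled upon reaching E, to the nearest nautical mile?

1298 NM

Leg distances:
A→B: 353.9 NM  (cumulative 353.9 NM)
B→C: 434.4 NM  (cumulative 788.4 NM)
C→D: 252.5 NM  (cumulative 1040.9 NM)
D→E: 257.0 NM  (cumulative 1298.0 NM)
Cumulative distance at E ≈ 1298 NM.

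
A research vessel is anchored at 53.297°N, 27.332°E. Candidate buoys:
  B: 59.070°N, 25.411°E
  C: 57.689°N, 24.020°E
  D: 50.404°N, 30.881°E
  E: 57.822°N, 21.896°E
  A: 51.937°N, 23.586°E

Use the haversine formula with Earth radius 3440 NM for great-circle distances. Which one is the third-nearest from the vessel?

C

Distance to each, sorted:
A: 159.1 NM
D: 217.9 NM
C: 286.7 NM
E: 328.2 NM
B: 352.5 NM
The third-nearest is C at 286.7 NM.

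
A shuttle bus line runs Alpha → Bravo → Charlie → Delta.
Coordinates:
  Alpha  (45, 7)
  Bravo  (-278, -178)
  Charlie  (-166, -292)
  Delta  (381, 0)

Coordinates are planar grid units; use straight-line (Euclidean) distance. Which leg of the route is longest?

Leg distances:
Alpha→Bravo: 372.2
Bravo→Charlie: 159.8
Charlie→Delta: 620.1
The longest leg is Charlie–Delta at 620.1.

Charlie–Delta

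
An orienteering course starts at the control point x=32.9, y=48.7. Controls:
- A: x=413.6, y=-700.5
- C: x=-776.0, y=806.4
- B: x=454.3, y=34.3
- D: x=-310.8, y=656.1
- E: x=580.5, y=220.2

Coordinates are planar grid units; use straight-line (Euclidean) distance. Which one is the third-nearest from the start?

Distance to each, sorted:
B: 421.6
E: 573.8
D: 697.9
A: 840.4
C: 1108.3
The third-nearest is D at 697.9.

D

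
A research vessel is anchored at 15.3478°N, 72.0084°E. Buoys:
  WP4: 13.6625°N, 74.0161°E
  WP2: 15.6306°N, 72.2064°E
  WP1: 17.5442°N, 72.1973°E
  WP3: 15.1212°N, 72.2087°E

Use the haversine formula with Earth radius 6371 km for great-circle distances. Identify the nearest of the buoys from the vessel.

Distance to each, sorted:
WP3: 33.1 km
WP2: 37.9 km
WP1: 245.1 km
WP4: 286.1 km
The nearest is WP3 at 33.1 km.

WP3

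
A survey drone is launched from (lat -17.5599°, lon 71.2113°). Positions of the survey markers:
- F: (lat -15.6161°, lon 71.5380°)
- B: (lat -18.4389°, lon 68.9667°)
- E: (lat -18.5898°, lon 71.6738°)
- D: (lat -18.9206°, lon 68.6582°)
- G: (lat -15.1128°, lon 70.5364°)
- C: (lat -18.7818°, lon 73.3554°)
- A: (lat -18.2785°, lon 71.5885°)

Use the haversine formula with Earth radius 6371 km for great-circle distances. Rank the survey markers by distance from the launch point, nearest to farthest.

A, E, F, B, C, G, D

Distances from the launch point:
A (lat -18.2785°, lon 71.5885°): 89.3 km
E (lat -18.5898°, lon 71.6738°): 124.5 km
F (lat -15.6161°, lon 71.5380°): 218.9 km
B (lat -18.4389°, lon 68.9667°): 256.7 km
C (lat -18.7818°, lon 73.3554°): 264.1 km
G (lat -15.1128°, lon 70.5364°): 281.5 km
D (lat -18.9206°, lon 68.6582°): 309.2 km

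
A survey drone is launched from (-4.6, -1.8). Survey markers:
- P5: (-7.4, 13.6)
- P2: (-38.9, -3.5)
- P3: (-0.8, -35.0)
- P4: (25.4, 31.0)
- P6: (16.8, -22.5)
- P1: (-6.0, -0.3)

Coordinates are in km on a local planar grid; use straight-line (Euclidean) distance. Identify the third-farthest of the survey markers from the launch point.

Distances from the launch point ((-4.6, -1.8)):
P4: 44.5 km
P2: 34.3 km
P3: 33.4 km
P6: 29.8 km
P5: 15.7 km
P1: 2.1 km
The third-farthest is P3 at 33.4 km.

P3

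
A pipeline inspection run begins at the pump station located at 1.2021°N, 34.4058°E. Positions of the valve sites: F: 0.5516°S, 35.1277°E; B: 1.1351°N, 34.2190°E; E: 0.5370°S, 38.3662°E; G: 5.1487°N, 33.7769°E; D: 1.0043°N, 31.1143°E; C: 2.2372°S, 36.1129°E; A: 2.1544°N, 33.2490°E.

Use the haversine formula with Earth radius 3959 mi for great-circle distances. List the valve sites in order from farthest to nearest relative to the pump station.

Distance from the pump station at 1.2021°N, 34.4058°E to each:
E 0.5370°S, 38.3662°E: 298.9 mi
G 5.1487°N, 33.7769°E: 276.1 mi
C 2.2372°S, 36.1129°E: 265.3 mi
D 1.0043°N, 31.1143°E: 227.8 mi
F 0.5516°S, 35.1277°E: 131.0 mi
A 2.1544°N, 33.2490°E: 103.5 mi
B 1.1351°N, 34.2190°E: 13.7 mi

E, G, C, D, F, A, B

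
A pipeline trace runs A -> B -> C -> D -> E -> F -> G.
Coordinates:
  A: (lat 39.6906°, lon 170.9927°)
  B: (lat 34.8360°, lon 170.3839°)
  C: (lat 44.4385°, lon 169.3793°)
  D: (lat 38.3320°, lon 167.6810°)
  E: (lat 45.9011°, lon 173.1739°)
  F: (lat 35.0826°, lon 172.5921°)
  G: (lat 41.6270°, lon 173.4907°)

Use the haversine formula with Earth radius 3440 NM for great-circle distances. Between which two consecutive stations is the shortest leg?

Leg distances:
A→B: 292.9 NM
B→C: 578.4 NM
C→D: 374.5 NM
D→E: 515.8 NM
E→F: 650.1 NM
F→G: 395.2 NM
The shortest leg is A–B at 292.9 NM.

A–B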